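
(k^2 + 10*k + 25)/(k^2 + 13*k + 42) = (k^2 + 10*k + 25)/(k^2 + 13*k + 42)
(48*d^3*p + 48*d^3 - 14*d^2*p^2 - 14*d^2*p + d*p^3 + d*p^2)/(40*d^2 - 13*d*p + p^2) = d*(-6*d*p - 6*d + p^2 + p)/(-5*d + p)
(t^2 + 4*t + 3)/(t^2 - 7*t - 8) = (t + 3)/(t - 8)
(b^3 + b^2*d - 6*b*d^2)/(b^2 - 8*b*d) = (b^2 + b*d - 6*d^2)/(b - 8*d)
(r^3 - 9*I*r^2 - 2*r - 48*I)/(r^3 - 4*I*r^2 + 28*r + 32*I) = (r - 3*I)/(r + 2*I)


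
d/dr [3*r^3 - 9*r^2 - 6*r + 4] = 9*r^2 - 18*r - 6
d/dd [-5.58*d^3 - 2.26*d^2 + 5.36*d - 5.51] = -16.74*d^2 - 4.52*d + 5.36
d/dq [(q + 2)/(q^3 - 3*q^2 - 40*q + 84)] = (q^3 - 3*q^2 - 40*q + (q + 2)*(-3*q^2 + 6*q + 40) + 84)/(q^3 - 3*q^2 - 40*q + 84)^2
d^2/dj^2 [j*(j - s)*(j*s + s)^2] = s^2*(12*j^2 - 6*j*s + 12*j - 4*s + 2)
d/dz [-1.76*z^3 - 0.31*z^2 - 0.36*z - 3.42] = -5.28*z^2 - 0.62*z - 0.36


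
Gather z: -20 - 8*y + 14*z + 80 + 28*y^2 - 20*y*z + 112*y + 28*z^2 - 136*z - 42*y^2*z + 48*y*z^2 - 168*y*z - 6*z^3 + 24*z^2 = 28*y^2 + 104*y - 6*z^3 + z^2*(48*y + 52) + z*(-42*y^2 - 188*y - 122) + 60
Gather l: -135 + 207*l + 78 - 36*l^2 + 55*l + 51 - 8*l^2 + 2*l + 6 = -44*l^2 + 264*l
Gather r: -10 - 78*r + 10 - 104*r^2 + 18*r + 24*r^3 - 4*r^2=24*r^3 - 108*r^2 - 60*r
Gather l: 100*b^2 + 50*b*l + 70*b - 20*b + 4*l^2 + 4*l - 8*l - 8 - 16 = 100*b^2 + 50*b + 4*l^2 + l*(50*b - 4) - 24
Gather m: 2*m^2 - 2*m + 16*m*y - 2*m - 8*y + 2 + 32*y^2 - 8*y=2*m^2 + m*(16*y - 4) + 32*y^2 - 16*y + 2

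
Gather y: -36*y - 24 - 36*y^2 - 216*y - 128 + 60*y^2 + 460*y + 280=24*y^2 + 208*y + 128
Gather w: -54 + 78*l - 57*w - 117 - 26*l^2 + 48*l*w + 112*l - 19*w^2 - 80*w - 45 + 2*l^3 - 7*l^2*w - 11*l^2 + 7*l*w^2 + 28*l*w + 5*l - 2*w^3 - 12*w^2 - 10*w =2*l^3 - 37*l^2 + 195*l - 2*w^3 + w^2*(7*l - 31) + w*(-7*l^2 + 76*l - 147) - 216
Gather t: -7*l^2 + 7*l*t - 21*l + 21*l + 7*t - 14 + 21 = -7*l^2 + t*(7*l + 7) + 7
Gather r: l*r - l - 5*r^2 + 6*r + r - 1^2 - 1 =-l - 5*r^2 + r*(l + 7) - 2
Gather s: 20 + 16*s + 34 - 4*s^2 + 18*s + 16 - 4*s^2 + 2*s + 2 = -8*s^2 + 36*s + 72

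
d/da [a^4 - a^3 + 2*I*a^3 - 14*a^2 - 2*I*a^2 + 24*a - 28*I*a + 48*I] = 4*a^3 + a^2*(-3 + 6*I) + 4*a*(-7 - I) + 24 - 28*I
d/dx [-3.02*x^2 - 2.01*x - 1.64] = -6.04*x - 2.01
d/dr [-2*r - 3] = -2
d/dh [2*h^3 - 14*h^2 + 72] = 2*h*(3*h - 14)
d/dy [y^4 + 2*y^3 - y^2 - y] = 4*y^3 + 6*y^2 - 2*y - 1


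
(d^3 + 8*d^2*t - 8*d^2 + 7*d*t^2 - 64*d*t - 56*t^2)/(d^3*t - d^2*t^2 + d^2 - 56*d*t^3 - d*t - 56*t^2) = (-d^2 - d*t + 8*d + 8*t)/(-d^2*t + 8*d*t^2 - d + 8*t)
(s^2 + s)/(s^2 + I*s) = (s + 1)/(s + I)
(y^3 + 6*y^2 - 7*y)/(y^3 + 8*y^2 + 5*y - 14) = y/(y + 2)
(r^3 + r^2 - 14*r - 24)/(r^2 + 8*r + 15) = (r^2 - 2*r - 8)/(r + 5)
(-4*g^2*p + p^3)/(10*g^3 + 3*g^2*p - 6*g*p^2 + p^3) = p*(2*g + p)/(-5*g^2 - 4*g*p + p^2)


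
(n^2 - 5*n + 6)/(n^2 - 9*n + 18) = (n - 2)/(n - 6)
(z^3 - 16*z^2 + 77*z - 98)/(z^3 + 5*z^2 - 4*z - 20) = (z^2 - 14*z + 49)/(z^2 + 7*z + 10)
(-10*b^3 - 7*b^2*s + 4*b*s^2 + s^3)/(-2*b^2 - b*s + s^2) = 5*b + s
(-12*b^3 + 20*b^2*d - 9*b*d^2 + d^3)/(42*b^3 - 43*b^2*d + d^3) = (-2*b + d)/(7*b + d)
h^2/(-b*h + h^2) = -h/(b - h)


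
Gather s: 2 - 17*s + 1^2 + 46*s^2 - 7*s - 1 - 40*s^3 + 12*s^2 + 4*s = -40*s^3 + 58*s^2 - 20*s + 2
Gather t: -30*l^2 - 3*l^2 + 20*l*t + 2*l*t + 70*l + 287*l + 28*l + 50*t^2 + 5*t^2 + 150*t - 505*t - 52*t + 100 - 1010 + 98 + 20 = -33*l^2 + 385*l + 55*t^2 + t*(22*l - 407) - 792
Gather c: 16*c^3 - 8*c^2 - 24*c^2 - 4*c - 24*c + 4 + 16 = 16*c^3 - 32*c^2 - 28*c + 20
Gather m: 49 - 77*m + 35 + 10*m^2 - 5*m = 10*m^2 - 82*m + 84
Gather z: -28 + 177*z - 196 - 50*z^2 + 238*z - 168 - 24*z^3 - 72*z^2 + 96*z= -24*z^3 - 122*z^2 + 511*z - 392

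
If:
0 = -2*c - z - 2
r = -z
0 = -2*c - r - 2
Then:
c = -1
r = 0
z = 0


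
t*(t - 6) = t^2 - 6*t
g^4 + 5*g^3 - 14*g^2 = g^2*(g - 2)*(g + 7)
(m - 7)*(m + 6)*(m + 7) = m^3 + 6*m^2 - 49*m - 294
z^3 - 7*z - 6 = (z - 3)*(z + 1)*(z + 2)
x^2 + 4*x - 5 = (x - 1)*(x + 5)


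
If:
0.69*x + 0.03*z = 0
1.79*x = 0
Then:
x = 0.00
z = 0.00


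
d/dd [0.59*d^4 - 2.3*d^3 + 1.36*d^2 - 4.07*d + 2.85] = 2.36*d^3 - 6.9*d^2 + 2.72*d - 4.07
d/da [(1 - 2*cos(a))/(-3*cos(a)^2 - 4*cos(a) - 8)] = 2*(3*cos(a)^2 - 3*cos(a) - 10)*sin(a)/(-3*sin(a)^2 + 4*cos(a) + 11)^2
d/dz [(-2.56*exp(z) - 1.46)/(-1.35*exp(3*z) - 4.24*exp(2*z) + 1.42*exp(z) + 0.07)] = (-6.912*exp(3*z) - 16.7674*exp(2*z) - 12.3808*exp(z) + 1.894)*exp(z)/(1.8225*exp(6*z) + 11.448*exp(5*z) + 14.1436*exp(4*z) - 12.2306*exp(3*z) + 1.4228*exp(2*z) + 0.1988*exp(z) + 0.0049)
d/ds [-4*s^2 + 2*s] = 2 - 8*s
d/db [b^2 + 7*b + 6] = 2*b + 7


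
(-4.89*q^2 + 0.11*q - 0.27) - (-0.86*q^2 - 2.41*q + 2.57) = -4.03*q^2 + 2.52*q - 2.84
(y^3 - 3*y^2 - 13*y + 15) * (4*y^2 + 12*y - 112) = 4*y^5 - 200*y^3 + 240*y^2 + 1636*y - 1680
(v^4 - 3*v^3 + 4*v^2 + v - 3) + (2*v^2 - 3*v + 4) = v^4 - 3*v^3 + 6*v^2 - 2*v + 1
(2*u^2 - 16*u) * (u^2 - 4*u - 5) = 2*u^4 - 24*u^3 + 54*u^2 + 80*u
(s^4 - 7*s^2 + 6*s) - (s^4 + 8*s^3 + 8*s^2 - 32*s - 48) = -8*s^3 - 15*s^2 + 38*s + 48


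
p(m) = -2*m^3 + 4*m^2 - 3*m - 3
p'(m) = -6*m^2 + 8*m - 3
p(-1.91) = 31.26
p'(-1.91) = -40.17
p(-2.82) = 82.12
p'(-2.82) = -73.27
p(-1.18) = 9.40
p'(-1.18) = -20.79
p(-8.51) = 1544.80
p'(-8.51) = -505.60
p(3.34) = -42.92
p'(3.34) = -43.21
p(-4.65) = 298.53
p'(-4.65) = -169.94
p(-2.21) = 44.75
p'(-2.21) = -49.98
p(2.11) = -10.31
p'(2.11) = -12.83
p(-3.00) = 96.00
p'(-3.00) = -81.00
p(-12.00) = 4065.00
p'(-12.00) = -963.00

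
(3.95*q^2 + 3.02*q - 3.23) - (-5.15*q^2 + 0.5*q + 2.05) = 9.1*q^2 + 2.52*q - 5.28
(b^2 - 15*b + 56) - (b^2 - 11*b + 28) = 28 - 4*b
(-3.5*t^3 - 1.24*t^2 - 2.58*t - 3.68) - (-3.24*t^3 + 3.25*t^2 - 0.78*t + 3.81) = -0.26*t^3 - 4.49*t^2 - 1.8*t - 7.49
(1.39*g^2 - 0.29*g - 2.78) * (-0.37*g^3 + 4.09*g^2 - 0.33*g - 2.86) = -0.5143*g^5 + 5.7924*g^4 - 0.6162*g^3 - 15.2499*g^2 + 1.7468*g + 7.9508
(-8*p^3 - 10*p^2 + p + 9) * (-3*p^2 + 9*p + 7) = 24*p^5 - 42*p^4 - 149*p^3 - 88*p^2 + 88*p + 63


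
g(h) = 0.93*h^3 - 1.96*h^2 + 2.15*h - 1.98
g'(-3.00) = 39.02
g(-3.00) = -51.18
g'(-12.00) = 450.95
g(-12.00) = -1917.06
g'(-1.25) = 11.41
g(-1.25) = -9.55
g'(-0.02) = 2.23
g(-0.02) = -2.02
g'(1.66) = 3.33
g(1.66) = 0.44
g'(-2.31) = 26.09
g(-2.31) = -28.87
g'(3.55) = 23.39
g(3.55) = 22.56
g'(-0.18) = 2.95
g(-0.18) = -2.44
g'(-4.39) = 73.13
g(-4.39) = -127.87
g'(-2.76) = 34.22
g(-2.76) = -42.40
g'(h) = 2.79*h^2 - 3.92*h + 2.15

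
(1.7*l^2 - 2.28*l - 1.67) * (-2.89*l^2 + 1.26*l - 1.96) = -4.913*l^4 + 8.7312*l^3 - 1.3785*l^2 + 2.3646*l + 3.2732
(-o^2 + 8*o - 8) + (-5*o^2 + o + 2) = -6*o^2 + 9*o - 6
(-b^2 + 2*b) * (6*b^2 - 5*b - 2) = -6*b^4 + 17*b^3 - 8*b^2 - 4*b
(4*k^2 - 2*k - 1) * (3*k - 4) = 12*k^3 - 22*k^2 + 5*k + 4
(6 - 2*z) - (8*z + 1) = 5 - 10*z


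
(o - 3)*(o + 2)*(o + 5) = o^3 + 4*o^2 - 11*o - 30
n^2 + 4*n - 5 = (n - 1)*(n + 5)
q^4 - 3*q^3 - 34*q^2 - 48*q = q*(q - 8)*(q + 2)*(q + 3)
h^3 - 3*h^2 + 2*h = h*(h - 2)*(h - 1)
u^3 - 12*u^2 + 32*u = u*(u - 8)*(u - 4)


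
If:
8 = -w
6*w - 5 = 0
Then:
No Solution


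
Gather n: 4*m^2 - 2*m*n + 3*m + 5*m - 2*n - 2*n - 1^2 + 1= 4*m^2 + 8*m + n*(-2*m - 4)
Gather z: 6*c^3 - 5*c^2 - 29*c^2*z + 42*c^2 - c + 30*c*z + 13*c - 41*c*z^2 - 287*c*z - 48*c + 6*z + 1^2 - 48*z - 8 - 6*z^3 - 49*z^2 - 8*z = 6*c^3 + 37*c^2 - 36*c - 6*z^3 + z^2*(-41*c - 49) + z*(-29*c^2 - 257*c - 50) - 7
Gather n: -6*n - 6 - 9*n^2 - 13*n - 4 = -9*n^2 - 19*n - 10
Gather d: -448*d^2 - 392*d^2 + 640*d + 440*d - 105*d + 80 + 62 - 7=-840*d^2 + 975*d + 135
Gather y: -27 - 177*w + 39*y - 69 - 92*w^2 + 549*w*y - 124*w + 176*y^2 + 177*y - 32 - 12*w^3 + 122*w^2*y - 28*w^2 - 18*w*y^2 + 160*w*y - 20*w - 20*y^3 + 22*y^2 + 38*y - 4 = -12*w^3 - 120*w^2 - 321*w - 20*y^3 + y^2*(198 - 18*w) + y*(122*w^2 + 709*w + 254) - 132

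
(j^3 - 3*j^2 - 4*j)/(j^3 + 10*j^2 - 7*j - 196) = j*(j + 1)/(j^2 + 14*j + 49)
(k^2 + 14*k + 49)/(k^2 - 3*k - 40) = (k^2 + 14*k + 49)/(k^2 - 3*k - 40)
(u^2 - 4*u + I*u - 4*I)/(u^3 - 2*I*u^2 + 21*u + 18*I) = (u - 4)/(u^2 - 3*I*u + 18)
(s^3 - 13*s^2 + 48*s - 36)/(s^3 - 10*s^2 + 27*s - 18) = (s - 6)/(s - 3)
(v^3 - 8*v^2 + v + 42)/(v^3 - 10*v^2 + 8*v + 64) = (v^2 - 10*v + 21)/(v^2 - 12*v + 32)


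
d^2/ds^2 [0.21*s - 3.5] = 0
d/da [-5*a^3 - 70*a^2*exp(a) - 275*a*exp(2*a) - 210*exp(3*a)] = -70*a^2*exp(a) - 15*a^2 - 550*a*exp(2*a) - 140*a*exp(a) - 630*exp(3*a) - 275*exp(2*a)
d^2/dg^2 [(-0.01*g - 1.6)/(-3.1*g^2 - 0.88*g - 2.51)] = ((0.01*g + 1.6)*(6.2*g + 0.88)*(12.4*g + 1.76) - (0.186*g + 9.9376)*(3.1*g^2 + 0.88*g + 2.51))/(3.1*g^2 + 0.88*g + 2.51)^3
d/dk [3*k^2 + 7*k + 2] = 6*k + 7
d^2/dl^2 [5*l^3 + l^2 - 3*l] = 30*l + 2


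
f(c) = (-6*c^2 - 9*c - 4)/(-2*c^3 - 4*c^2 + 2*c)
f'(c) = (-12*c - 9)/(-2*c^3 - 4*c^2 + 2*c) + (-6*c^2 - 9*c - 4)*(6*c^2 + 8*c - 2)/(-2*c^3 - 4*c^2 + 2*c)^2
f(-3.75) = -1.31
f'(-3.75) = -0.78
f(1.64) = 2.14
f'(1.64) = -1.82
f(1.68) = 2.07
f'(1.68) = -1.70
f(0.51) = 35.53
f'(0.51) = -399.81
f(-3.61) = -1.43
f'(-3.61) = -0.96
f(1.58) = 2.26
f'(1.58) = -2.03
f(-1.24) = 0.43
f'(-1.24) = -0.98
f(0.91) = 5.72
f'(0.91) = -12.90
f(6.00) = 0.49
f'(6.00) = -0.08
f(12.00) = 0.24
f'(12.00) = -0.02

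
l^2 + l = l*(l + 1)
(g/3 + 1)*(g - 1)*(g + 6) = g^3/3 + 8*g^2/3 + 3*g - 6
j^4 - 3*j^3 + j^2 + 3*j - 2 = (j - 2)*(j - 1)^2*(j + 1)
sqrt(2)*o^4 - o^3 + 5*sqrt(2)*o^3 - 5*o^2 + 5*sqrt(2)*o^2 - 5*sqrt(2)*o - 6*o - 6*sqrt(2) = (o + 2)*(o + 3)*(o - sqrt(2))*(sqrt(2)*o + 1)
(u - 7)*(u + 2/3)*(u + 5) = u^3 - 4*u^2/3 - 109*u/3 - 70/3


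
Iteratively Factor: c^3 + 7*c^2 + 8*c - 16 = (c + 4)*(c^2 + 3*c - 4) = (c - 1)*(c + 4)*(c + 4)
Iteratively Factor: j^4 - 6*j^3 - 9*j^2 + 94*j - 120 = (j - 3)*(j^3 - 3*j^2 - 18*j + 40) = (j - 3)*(j + 4)*(j^2 - 7*j + 10) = (j - 3)*(j - 2)*(j + 4)*(j - 5)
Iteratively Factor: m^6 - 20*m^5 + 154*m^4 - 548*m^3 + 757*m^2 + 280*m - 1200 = (m - 3)*(m^5 - 17*m^4 + 103*m^3 - 239*m^2 + 40*m + 400) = (m - 5)*(m - 3)*(m^4 - 12*m^3 + 43*m^2 - 24*m - 80) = (m - 5)*(m - 3)*(m + 1)*(m^3 - 13*m^2 + 56*m - 80) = (m - 5)*(m - 4)*(m - 3)*(m + 1)*(m^2 - 9*m + 20) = (m - 5)*(m - 4)^2*(m - 3)*(m + 1)*(m - 5)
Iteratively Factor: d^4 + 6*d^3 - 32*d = (d)*(d^3 + 6*d^2 - 32) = d*(d + 4)*(d^2 + 2*d - 8) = d*(d + 4)^2*(d - 2)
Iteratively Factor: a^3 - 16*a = (a + 4)*(a^2 - 4*a) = (a - 4)*(a + 4)*(a)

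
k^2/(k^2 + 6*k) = k/(k + 6)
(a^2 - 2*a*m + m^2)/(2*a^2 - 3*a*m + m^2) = (a - m)/(2*a - m)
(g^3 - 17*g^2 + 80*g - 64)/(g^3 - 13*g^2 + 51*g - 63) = (g^3 - 17*g^2 + 80*g - 64)/(g^3 - 13*g^2 + 51*g - 63)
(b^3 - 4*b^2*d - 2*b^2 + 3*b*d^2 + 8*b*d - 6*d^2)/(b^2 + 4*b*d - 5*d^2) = (b^2 - 3*b*d - 2*b + 6*d)/(b + 5*d)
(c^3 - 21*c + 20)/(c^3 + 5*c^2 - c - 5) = (c - 4)/(c + 1)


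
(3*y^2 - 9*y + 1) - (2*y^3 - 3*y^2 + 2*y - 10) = -2*y^3 + 6*y^2 - 11*y + 11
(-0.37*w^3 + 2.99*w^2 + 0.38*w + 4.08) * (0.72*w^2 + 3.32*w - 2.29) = -0.2664*w^5 + 0.9244*w^4 + 11.0477*w^3 - 2.6479*w^2 + 12.6754*w - 9.3432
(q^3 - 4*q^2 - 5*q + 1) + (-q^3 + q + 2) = -4*q^2 - 4*q + 3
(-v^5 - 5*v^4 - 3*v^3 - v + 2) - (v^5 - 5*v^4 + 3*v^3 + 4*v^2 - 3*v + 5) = -2*v^5 - 6*v^3 - 4*v^2 + 2*v - 3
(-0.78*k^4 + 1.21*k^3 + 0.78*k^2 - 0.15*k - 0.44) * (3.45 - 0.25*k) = 0.195*k^5 - 2.9935*k^4 + 3.9795*k^3 + 2.7285*k^2 - 0.4075*k - 1.518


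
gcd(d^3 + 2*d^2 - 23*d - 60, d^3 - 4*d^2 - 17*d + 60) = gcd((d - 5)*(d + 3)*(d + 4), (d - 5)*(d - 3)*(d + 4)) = d^2 - d - 20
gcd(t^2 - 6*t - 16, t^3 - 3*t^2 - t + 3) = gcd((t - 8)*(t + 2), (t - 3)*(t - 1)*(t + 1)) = 1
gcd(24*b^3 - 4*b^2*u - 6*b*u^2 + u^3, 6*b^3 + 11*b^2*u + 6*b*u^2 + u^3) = 2*b + u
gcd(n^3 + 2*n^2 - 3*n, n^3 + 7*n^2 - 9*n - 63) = n + 3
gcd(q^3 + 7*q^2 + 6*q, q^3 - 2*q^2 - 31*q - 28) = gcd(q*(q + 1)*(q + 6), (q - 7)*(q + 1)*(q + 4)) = q + 1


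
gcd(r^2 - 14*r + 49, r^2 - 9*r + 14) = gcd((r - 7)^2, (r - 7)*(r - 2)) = r - 7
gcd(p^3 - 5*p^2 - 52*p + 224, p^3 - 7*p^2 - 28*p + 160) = p^2 - 12*p + 32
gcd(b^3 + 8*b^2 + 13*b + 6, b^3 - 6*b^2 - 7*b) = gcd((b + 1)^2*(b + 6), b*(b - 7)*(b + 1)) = b + 1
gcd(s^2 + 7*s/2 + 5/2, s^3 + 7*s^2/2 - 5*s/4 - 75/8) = s + 5/2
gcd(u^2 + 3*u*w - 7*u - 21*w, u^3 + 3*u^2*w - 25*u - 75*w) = u + 3*w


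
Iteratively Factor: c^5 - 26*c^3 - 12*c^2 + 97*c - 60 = (c + 4)*(c^4 - 4*c^3 - 10*c^2 + 28*c - 15) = (c + 3)*(c + 4)*(c^3 - 7*c^2 + 11*c - 5) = (c - 1)*(c + 3)*(c + 4)*(c^2 - 6*c + 5) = (c - 1)^2*(c + 3)*(c + 4)*(c - 5)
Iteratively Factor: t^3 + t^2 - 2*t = (t)*(t^2 + t - 2) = t*(t - 1)*(t + 2)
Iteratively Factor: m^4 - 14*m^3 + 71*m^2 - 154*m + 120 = (m - 3)*(m^3 - 11*m^2 + 38*m - 40) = (m - 5)*(m - 3)*(m^2 - 6*m + 8) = (m - 5)*(m - 4)*(m - 3)*(m - 2)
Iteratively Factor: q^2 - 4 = (q + 2)*(q - 2)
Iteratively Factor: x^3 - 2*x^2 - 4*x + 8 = (x - 2)*(x^2 - 4) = (x - 2)*(x + 2)*(x - 2)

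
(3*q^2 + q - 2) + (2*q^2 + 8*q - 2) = 5*q^2 + 9*q - 4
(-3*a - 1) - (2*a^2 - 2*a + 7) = -2*a^2 - a - 8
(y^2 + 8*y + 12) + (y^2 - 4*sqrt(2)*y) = 2*y^2 - 4*sqrt(2)*y + 8*y + 12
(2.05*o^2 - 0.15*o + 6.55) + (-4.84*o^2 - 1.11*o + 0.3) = -2.79*o^2 - 1.26*o + 6.85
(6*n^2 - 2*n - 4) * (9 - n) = -6*n^3 + 56*n^2 - 14*n - 36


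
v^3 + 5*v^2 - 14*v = v*(v - 2)*(v + 7)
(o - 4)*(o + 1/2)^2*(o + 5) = o^4 + 2*o^3 - 75*o^2/4 - 79*o/4 - 5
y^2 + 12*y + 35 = (y + 5)*(y + 7)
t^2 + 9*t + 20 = (t + 4)*(t + 5)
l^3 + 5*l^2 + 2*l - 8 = (l - 1)*(l + 2)*(l + 4)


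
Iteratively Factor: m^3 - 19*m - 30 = (m + 3)*(m^2 - 3*m - 10) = (m - 5)*(m + 3)*(m + 2)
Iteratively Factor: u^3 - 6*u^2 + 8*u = (u - 2)*(u^2 - 4*u) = (u - 4)*(u - 2)*(u)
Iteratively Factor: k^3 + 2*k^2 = (k)*(k^2 + 2*k) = k*(k + 2)*(k)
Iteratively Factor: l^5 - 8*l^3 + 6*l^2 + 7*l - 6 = (l - 1)*(l^4 + l^3 - 7*l^2 - l + 6) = (l - 1)*(l + 1)*(l^3 - 7*l + 6) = (l - 1)^2*(l + 1)*(l^2 + l - 6) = (l - 2)*(l - 1)^2*(l + 1)*(l + 3)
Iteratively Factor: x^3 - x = (x - 1)*(x^2 + x) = x*(x - 1)*(x + 1)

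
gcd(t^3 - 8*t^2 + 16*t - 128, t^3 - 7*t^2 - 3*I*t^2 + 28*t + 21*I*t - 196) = t + 4*I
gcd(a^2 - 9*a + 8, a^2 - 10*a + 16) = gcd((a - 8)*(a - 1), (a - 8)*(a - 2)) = a - 8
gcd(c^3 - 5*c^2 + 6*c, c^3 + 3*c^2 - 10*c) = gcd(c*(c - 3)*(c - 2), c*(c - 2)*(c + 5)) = c^2 - 2*c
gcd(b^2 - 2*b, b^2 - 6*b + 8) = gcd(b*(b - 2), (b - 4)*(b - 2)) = b - 2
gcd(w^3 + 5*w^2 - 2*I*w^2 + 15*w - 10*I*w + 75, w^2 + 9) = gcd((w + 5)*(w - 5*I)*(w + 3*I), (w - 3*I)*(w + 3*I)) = w + 3*I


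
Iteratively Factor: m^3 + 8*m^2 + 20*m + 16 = (m + 4)*(m^2 + 4*m + 4) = (m + 2)*(m + 4)*(m + 2)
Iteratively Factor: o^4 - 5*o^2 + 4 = (o - 1)*(o^3 + o^2 - 4*o - 4) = (o - 1)*(o + 1)*(o^2 - 4) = (o - 2)*(o - 1)*(o + 1)*(o + 2)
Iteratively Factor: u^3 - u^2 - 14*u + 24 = (u - 2)*(u^2 + u - 12) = (u - 3)*(u - 2)*(u + 4)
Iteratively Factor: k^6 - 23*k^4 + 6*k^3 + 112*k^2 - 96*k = (k - 1)*(k^5 + k^4 - 22*k^3 - 16*k^2 + 96*k) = (k - 4)*(k - 1)*(k^4 + 5*k^3 - 2*k^2 - 24*k) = (k - 4)*(k - 2)*(k - 1)*(k^3 + 7*k^2 + 12*k) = (k - 4)*(k - 2)*(k - 1)*(k + 3)*(k^2 + 4*k) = (k - 4)*(k - 2)*(k - 1)*(k + 3)*(k + 4)*(k)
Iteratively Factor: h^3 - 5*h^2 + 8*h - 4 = (h - 1)*(h^2 - 4*h + 4) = (h - 2)*(h - 1)*(h - 2)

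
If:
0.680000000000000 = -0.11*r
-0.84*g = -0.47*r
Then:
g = -3.46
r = -6.18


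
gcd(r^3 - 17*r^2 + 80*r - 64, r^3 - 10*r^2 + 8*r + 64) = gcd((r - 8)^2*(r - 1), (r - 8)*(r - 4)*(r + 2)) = r - 8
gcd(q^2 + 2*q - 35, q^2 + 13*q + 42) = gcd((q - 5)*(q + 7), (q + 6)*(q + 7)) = q + 7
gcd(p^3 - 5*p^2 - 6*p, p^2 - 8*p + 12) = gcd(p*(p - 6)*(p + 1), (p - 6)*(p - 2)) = p - 6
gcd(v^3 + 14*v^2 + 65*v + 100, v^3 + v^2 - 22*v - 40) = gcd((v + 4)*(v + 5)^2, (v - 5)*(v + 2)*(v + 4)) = v + 4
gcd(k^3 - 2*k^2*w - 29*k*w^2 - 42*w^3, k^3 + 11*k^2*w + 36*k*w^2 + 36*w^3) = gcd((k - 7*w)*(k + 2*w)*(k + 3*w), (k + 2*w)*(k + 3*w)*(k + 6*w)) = k^2 + 5*k*w + 6*w^2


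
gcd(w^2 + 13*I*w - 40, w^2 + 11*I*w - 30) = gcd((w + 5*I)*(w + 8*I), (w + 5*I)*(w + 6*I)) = w + 5*I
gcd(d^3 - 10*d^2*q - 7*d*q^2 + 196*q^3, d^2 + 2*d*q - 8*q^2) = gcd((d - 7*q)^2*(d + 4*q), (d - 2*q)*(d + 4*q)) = d + 4*q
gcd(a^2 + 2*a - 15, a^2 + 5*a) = a + 5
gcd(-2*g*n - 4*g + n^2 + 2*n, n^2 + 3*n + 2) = n + 2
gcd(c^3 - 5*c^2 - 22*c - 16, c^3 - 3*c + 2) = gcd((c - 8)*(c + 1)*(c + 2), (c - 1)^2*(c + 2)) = c + 2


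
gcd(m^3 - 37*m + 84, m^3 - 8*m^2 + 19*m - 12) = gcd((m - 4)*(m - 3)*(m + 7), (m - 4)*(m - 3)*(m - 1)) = m^2 - 7*m + 12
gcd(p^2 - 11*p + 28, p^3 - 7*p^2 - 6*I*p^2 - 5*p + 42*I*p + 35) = p - 7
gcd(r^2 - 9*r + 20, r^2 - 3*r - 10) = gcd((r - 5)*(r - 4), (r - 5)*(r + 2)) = r - 5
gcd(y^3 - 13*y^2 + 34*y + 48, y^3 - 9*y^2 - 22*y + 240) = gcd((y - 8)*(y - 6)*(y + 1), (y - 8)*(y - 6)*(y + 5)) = y^2 - 14*y + 48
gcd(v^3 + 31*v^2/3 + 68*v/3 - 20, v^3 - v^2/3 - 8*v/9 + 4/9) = v - 2/3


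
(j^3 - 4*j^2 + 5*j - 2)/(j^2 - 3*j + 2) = j - 1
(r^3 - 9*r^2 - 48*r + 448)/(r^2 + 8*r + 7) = (r^2 - 16*r + 64)/(r + 1)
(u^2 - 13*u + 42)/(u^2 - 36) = (u - 7)/(u + 6)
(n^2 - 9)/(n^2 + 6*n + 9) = (n - 3)/(n + 3)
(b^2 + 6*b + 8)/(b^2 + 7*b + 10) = (b + 4)/(b + 5)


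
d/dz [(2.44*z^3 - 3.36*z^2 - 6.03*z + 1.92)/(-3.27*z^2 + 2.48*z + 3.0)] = (-7.9788*z^4 + 12.1024*z^3 - 6.0909*z^2 - 7.6032*z - 22.8516)/(10.6929*z^4 - 16.2192*z^3 - 13.4696*z^2 + 14.88*z + 9.0)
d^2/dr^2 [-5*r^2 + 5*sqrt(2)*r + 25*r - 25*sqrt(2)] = -10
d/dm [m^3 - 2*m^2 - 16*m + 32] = 3*m^2 - 4*m - 16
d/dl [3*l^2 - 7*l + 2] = 6*l - 7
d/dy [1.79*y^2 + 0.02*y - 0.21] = 3.58*y + 0.02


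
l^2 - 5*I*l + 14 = (l - 7*I)*(l + 2*I)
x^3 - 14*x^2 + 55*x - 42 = (x - 7)*(x - 6)*(x - 1)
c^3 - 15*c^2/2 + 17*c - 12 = (c - 4)*(c - 2)*(c - 3/2)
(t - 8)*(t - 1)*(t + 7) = t^3 - 2*t^2 - 55*t + 56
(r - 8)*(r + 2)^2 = r^3 - 4*r^2 - 28*r - 32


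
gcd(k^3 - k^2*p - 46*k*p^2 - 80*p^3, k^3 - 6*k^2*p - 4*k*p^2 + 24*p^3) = k + 2*p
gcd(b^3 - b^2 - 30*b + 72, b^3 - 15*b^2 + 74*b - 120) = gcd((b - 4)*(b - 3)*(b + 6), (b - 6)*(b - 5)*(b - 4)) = b - 4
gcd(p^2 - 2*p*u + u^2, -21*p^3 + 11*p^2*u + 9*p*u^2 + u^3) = p - u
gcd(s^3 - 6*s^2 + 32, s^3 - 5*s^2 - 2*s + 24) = s^2 - 2*s - 8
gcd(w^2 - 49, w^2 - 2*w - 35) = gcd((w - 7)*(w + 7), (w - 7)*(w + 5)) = w - 7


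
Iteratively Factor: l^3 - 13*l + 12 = (l - 1)*(l^2 + l - 12) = (l - 3)*(l - 1)*(l + 4)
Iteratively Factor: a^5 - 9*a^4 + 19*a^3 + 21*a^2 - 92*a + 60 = (a - 2)*(a^4 - 7*a^3 + 5*a^2 + 31*a - 30) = (a - 2)*(a + 2)*(a^3 - 9*a^2 + 23*a - 15) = (a - 5)*(a - 2)*(a + 2)*(a^2 - 4*a + 3) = (a - 5)*(a - 3)*(a - 2)*(a + 2)*(a - 1)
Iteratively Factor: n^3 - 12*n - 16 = (n - 4)*(n^2 + 4*n + 4) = (n - 4)*(n + 2)*(n + 2)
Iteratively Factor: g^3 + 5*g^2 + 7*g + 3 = (g + 1)*(g^2 + 4*g + 3) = (g + 1)^2*(g + 3)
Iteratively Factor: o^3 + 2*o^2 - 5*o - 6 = (o + 3)*(o^2 - o - 2) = (o + 1)*(o + 3)*(o - 2)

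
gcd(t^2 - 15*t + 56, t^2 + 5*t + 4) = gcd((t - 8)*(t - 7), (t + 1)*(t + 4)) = 1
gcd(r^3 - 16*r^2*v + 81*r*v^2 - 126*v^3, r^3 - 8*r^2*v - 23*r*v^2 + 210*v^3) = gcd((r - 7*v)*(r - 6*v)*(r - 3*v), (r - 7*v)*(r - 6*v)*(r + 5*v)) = r^2 - 13*r*v + 42*v^2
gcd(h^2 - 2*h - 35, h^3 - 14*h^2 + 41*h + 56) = h - 7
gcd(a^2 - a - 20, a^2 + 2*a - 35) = a - 5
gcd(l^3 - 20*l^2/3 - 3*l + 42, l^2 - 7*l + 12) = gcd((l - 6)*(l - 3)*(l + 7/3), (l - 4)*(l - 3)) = l - 3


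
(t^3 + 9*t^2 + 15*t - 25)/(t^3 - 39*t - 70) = (t^2 + 4*t - 5)/(t^2 - 5*t - 14)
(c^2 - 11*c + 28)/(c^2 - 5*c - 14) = (c - 4)/(c + 2)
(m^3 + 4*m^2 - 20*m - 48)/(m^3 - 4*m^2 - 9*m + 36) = (m^2 + 8*m + 12)/(m^2 - 9)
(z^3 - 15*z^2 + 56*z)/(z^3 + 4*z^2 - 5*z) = (z^2 - 15*z + 56)/(z^2 + 4*z - 5)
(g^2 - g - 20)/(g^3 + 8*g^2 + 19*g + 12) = (g - 5)/(g^2 + 4*g + 3)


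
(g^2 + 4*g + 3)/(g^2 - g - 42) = (g^2 + 4*g + 3)/(g^2 - g - 42)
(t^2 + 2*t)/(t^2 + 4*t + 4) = t/(t + 2)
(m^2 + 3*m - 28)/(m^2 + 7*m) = (m - 4)/m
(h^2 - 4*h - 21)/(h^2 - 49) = (h + 3)/(h + 7)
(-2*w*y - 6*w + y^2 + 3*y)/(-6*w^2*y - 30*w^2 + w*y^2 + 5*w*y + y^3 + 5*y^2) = (y + 3)/(3*w*y + 15*w + y^2 + 5*y)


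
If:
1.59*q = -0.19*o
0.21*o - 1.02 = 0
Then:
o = 4.86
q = -0.58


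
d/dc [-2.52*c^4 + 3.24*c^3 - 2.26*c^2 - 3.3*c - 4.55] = -10.08*c^3 + 9.72*c^2 - 4.52*c - 3.3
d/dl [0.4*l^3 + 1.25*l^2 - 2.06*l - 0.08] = 1.2*l^2 + 2.5*l - 2.06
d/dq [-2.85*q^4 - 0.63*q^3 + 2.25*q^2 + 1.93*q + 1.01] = -11.4*q^3 - 1.89*q^2 + 4.5*q + 1.93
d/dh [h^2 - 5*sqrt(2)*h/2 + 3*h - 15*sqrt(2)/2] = 2*h - 5*sqrt(2)/2 + 3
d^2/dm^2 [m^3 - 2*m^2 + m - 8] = 6*m - 4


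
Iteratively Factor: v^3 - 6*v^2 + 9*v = (v - 3)*(v^2 - 3*v) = (v - 3)^2*(v)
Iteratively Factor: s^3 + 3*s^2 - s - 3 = (s - 1)*(s^2 + 4*s + 3) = (s - 1)*(s + 3)*(s + 1)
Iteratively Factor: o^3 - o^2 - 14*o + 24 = (o - 2)*(o^2 + o - 12) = (o - 2)*(o + 4)*(o - 3)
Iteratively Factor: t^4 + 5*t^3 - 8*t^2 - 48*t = (t + 4)*(t^3 + t^2 - 12*t) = (t - 3)*(t + 4)*(t^2 + 4*t) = (t - 3)*(t + 4)^2*(t)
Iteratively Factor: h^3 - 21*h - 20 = (h + 4)*(h^2 - 4*h - 5) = (h + 1)*(h + 4)*(h - 5)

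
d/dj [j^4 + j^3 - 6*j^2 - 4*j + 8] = 4*j^3 + 3*j^2 - 12*j - 4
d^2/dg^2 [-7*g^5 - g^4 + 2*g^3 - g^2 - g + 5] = -140*g^3 - 12*g^2 + 12*g - 2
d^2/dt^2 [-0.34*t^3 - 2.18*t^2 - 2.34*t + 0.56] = -2.04*t - 4.36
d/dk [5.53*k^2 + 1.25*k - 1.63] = 11.06*k + 1.25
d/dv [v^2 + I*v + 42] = 2*v + I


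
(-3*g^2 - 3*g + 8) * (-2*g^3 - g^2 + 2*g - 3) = 6*g^5 + 9*g^4 - 19*g^3 - 5*g^2 + 25*g - 24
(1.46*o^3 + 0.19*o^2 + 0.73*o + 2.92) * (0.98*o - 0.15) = 1.4308*o^4 - 0.0328*o^3 + 0.6869*o^2 + 2.7521*o - 0.438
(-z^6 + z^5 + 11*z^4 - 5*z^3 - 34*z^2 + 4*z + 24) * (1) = -z^6 + z^5 + 11*z^4 - 5*z^3 - 34*z^2 + 4*z + 24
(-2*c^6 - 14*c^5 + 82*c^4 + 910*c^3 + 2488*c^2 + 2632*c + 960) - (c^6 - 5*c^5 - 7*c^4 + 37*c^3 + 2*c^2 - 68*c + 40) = -3*c^6 - 9*c^5 + 89*c^4 + 873*c^3 + 2486*c^2 + 2700*c + 920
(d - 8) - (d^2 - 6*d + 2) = -d^2 + 7*d - 10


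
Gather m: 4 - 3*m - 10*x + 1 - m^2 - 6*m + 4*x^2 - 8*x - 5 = -m^2 - 9*m + 4*x^2 - 18*x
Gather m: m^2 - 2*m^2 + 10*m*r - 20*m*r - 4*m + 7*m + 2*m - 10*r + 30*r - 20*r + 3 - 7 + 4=-m^2 + m*(5 - 10*r)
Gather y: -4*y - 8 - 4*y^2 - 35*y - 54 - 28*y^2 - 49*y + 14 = -32*y^2 - 88*y - 48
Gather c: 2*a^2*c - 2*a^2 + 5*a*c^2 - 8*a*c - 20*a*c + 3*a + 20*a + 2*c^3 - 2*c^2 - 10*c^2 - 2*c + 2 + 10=-2*a^2 + 23*a + 2*c^3 + c^2*(5*a - 12) + c*(2*a^2 - 28*a - 2) + 12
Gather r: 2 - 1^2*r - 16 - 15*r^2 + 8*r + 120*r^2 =105*r^2 + 7*r - 14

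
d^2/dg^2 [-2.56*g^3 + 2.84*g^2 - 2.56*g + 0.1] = 5.68 - 15.36*g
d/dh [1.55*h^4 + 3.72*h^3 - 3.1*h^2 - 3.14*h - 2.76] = 6.2*h^3 + 11.16*h^2 - 6.2*h - 3.14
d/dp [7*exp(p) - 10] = 7*exp(p)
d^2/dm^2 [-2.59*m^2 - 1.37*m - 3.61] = -5.18000000000000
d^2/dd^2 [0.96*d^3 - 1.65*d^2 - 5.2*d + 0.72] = 5.76*d - 3.3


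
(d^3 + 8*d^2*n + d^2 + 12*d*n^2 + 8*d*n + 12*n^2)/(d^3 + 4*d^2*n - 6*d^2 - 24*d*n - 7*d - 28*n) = (d^2 + 8*d*n + 12*n^2)/(d^2 + 4*d*n - 7*d - 28*n)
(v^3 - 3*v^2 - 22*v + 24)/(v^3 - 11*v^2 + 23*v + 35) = (v^3 - 3*v^2 - 22*v + 24)/(v^3 - 11*v^2 + 23*v + 35)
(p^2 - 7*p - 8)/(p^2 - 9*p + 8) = (p + 1)/(p - 1)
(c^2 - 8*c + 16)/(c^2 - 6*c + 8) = (c - 4)/(c - 2)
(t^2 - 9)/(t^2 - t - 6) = (t + 3)/(t + 2)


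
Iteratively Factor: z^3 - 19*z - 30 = (z + 2)*(z^2 - 2*z - 15) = (z + 2)*(z + 3)*(z - 5)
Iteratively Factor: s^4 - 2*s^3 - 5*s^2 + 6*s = (s)*(s^3 - 2*s^2 - 5*s + 6) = s*(s - 1)*(s^2 - s - 6) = s*(s - 3)*(s - 1)*(s + 2)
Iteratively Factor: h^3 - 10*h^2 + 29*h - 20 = (h - 5)*(h^2 - 5*h + 4) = (h - 5)*(h - 1)*(h - 4)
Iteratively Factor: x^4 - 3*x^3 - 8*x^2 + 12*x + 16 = (x + 2)*(x^3 - 5*x^2 + 2*x + 8) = (x - 4)*(x + 2)*(x^2 - x - 2) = (x - 4)*(x + 1)*(x + 2)*(x - 2)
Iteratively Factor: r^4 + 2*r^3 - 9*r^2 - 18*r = (r)*(r^3 + 2*r^2 - 9*r - 18) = r*(r + 3)*(r^2 - r - 6) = r*(r - 3)*(r + 3)*(r + 2)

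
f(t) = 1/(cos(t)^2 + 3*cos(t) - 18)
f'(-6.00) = 0.01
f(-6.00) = -0.07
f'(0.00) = 0.00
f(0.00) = -0.07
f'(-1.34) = -0.01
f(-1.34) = -0.06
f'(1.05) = 0.01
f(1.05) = -0.06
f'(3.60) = -0.00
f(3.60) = -0.05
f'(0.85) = 0.01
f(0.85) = -0.06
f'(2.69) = 0.00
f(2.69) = -0.05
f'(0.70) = 0.01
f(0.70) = -0.07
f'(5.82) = -0.01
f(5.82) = -0.07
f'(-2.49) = -0.00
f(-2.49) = -0.05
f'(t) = (2*sin(t)*cos(t) + 3*sin(t))/(cos(t)^2 + 3*cos(t) - 18)^2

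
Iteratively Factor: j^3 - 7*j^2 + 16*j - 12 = (j - 2)*(j^2 - 5*j + 6) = (j - 3)*(j - 2)*(j - 2)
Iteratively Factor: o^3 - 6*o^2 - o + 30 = (o - 3)*(o^2 - 3*o - 10) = (o - 5)*(o - 3)*(o + 2)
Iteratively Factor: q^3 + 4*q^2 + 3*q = (q + 1)*(q^2 + 3*q) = (q + 1)*(q + 3)*(q)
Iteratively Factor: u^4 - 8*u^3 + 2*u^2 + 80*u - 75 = (u - 1)*(u^3 - 7*u^2 - 5*u + 75) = (u - 1)*(u + 3)*(u^2 - 10*u + 25) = (u - 5)*(u - 1)*(u + 3)*(u - 5)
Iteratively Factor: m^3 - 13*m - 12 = (m - 4)*(m^2 + 4*m + 3) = (m - 4)*(m + 3)*(m + 1)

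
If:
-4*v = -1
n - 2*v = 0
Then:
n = 1/2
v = 1/4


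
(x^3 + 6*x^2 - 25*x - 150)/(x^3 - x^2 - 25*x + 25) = (x + 6)/(x - 1)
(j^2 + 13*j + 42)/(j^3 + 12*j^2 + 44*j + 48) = (j + 7)/(j^2 + 6*j + 8)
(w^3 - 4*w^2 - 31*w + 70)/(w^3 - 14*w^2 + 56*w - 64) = (w^2 - 2*w - 35)/(w^2 - 12*w + 32)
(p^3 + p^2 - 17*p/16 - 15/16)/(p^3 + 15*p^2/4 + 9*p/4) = (4*p^2 + p - 5)/(4*p*(p + 3))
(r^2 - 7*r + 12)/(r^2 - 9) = (r - 4)/(r + 3)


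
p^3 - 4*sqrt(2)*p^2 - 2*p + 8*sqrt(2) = (p - 4*sqrt(2))*(p - sqrt(2))*(p + sqrt(2))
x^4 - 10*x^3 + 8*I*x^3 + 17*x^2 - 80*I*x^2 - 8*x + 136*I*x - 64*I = (x - 8)*(x + 8*I)*(-I*x + I)*(I*x - I)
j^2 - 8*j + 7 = (j - 7)*(j - 1)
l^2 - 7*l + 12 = (l - 4)*(l - 3)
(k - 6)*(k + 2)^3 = k^4 - 24*k^2 - 64*k - 48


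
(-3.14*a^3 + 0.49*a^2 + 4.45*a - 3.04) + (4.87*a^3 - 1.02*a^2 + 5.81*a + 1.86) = 1.73*a^3 - 0.53*a^2 + 10.26*a - 1.18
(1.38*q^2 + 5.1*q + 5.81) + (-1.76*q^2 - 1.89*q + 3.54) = -0.38*q^2 + 3.21*q + 9.35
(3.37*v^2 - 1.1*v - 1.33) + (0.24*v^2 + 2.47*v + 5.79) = 3.61*v^2 + 1.37*v + 4.46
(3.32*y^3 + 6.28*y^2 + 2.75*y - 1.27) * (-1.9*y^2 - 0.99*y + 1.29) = -6.308*y^5 - 15.2188*y^4 - 7.1594*y^3 + 7.7917*y^2 + 4.8048*y - 1.6383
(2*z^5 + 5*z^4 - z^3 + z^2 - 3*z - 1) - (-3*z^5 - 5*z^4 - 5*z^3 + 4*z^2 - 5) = 5*z^5 + 10*z^4 + 4*z^3 - 3*z^2 - 3*z + 4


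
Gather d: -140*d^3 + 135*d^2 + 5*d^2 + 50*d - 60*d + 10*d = -140*d^3 + 140*d^2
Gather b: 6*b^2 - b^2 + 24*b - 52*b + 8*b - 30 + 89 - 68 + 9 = 5*b^2 - 20*b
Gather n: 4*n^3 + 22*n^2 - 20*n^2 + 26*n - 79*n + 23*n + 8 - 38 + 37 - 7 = 4*n^3 + 2*n^2 - 30*n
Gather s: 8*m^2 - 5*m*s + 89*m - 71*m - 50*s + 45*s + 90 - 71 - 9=8*m^2 + 18*m + s*(-5*m - 5) + 10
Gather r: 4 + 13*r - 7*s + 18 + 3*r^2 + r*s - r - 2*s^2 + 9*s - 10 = 3*r^2 + r*(s + 12) - 2*s^2 + 2*s + 12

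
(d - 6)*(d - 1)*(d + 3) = d^3 - 4*d^2 - 15*d + 18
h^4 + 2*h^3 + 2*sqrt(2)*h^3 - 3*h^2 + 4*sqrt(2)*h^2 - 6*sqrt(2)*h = h*(h - 1)*(h + 3)*(h + 2*sqrt(2))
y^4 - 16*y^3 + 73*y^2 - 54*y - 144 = (y - 8)*(y - 6)*(y - 3)*(y + 1)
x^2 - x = x*(x - 1)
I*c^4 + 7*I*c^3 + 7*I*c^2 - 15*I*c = c*(c + 3)*(c + 5)*(I*c - I)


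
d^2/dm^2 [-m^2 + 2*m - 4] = -2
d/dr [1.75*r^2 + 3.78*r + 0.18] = 3.5*r + 3.78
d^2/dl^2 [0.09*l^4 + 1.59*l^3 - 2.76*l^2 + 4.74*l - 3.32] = 1.08*l^2 + 9.54*l - 5.52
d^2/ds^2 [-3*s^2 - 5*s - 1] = -6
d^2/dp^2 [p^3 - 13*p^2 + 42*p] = 6*p - 26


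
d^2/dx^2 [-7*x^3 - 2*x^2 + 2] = -42*x - 4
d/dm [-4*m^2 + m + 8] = 1 - 8*m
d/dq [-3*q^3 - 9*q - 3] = -9*q^2 - 9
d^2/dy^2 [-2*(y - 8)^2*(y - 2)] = 72 - 12*y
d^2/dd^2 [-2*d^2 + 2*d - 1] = -4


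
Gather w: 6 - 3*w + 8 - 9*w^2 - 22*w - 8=-9*w^2 - 25*w + 6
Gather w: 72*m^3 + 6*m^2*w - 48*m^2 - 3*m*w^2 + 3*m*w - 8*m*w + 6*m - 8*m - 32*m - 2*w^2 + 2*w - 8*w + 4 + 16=72*m^3 - 48*m^2 - 34*m + w^2*(-3*m - 2) + w*(6*m^2 - 5*m - 6) + 20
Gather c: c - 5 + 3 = c - 2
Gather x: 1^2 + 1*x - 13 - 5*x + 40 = 28 - 4*x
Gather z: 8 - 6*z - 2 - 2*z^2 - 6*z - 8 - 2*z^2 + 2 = -4*z^2 - 12*z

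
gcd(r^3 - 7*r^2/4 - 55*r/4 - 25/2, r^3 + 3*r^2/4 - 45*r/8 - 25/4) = r^2 + 13*r/4 + 5/2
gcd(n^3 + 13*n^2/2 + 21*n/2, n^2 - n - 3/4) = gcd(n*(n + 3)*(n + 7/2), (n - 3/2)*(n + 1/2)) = 1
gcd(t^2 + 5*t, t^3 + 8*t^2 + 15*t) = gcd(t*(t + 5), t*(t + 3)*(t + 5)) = t^2 + 5*t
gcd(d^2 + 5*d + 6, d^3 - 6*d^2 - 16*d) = d + 2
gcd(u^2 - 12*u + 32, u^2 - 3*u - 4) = u - 4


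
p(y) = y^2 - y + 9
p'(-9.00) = -19.00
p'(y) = 2*y - 1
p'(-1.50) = -4.00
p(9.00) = 81.00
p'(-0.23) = -1.46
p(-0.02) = 9.02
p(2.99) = 14.95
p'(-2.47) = -5.94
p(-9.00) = 99.00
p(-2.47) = 17.57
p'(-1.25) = -3.50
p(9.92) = 97.49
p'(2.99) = 4.98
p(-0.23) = 9.28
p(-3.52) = 24.91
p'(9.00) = 17.00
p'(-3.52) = -8.04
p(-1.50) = 12.75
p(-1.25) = 11.81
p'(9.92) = 18.84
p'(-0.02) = -1.04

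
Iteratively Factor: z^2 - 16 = (z + 4)*(z - 4)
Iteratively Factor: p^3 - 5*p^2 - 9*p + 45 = (p - 5)*(p^2 - 9) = (p - 5)*(p + 3)*(p - 3)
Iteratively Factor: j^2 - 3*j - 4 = (j + 1)*(j - 4)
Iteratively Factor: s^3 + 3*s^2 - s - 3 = (s + 3)*(s^2 - 1) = (s - 1)*(s + 3)*(s + 1)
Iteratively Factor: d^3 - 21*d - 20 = (d + 1)*(d^2 - d - 20) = (d + 1)*(d + 4)*(d - 5)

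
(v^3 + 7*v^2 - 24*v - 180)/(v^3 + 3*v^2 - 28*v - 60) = (v + 6)/(v + 2)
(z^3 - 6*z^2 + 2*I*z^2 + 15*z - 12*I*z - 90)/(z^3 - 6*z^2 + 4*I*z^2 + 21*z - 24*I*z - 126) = (z + 5*I)/(z + 7*I)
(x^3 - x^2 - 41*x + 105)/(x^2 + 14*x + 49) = (x^2 - 8*x + 15)/(x + 7)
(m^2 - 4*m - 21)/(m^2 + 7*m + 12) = (m - 7)/(m + 4)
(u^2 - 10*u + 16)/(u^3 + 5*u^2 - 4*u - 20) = (u - 8)/(u^2 + 7*u + 10)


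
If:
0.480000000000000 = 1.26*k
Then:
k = 0.38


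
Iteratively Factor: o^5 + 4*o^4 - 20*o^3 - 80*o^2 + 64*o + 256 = (o + 4)*(o^4 - 20*o^2 + 64) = (o - 2)*(o + 4)*(o^3 + 2*o^2 - 16*o - 32) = (o - 4)*(o - 2)*(o + 4)*(o^2 + 6*o + 8) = (o - 4)*(o - 2)*(o + 4)^2*(o + 2)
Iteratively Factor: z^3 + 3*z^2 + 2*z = (z + 2)*(z^2 + z) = (z + 1)*(z + 2)*(z)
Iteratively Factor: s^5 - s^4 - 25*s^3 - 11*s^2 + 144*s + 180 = (s + 2)*(s^4 - 3*s^3 - 19*s^2 + 27*s + 90) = (s - 5)*(s + 2)*(s^3 + 2*s^2 - 9*s - 18) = (s - 5)*(s - 3)*(s + 2)*(s^2 + 5*s + 6) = (s - 5)*(s - 3)*(s + 2)^2*(s + 3)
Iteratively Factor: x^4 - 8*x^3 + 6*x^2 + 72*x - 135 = (x + 3)*(x^3 - 11*x^2 + 39*x - 45) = (x - 5)*(x + 3)*(x^2 - 6*x + 9) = (x - 5)*(x - 3)*(x + 3)*(x - 3)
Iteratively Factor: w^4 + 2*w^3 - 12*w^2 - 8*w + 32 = (w - 2)*(w^3 + 4*w^2 - 4*w - 16) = (w - 2)*(w + 4)*(w^2 - 4) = (w - 2)*(w + 2)*(w + 4)*(w - 2)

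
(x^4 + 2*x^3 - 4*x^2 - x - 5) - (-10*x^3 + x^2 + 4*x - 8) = x^4 + 12*x^3 - 5*x^2 - 5*x + 3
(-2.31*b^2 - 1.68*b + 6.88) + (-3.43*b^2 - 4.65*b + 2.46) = -5.74*b^2 - 6.33*b + 9.34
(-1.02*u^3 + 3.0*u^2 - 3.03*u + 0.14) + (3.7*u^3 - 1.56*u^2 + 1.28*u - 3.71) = 2.68*u^3 + 1.44*u^2 - 1.75*u - 3.57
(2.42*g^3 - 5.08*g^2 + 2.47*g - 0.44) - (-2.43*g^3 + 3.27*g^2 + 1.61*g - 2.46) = 4.85*g^3 - 8.35*g^2 + 0.86*g + 2.02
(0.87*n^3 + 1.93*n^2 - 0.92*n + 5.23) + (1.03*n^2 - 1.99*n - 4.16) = 0.87*n^3 + 2.96*n^2 - 2.91*n + 1.07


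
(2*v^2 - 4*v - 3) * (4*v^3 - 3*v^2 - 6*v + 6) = 8*v^5 - 22*v^4 - 12*v^3 + 45*v^2 - 6*v - 18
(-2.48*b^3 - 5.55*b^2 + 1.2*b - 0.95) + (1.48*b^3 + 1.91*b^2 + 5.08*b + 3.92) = -1.0*b^3 - 3.64*b^2 + 6.28*b + 2.97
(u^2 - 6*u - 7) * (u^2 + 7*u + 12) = u^4 + u^3 - 37*u^2 - 121*u - 84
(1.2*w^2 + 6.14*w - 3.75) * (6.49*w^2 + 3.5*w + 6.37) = 7.788*w^4 + 44.0486*w^3 + 4.7965*w^2 + 25.9868*w - 23.8875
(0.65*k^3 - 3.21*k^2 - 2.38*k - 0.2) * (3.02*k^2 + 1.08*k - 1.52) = 1.963*k^5 - 8.9922*k^4 - 11.6424*k^3 + 1.7048*k^2 + 3.4016*k + 0.304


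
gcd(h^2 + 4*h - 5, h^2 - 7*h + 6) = h - 1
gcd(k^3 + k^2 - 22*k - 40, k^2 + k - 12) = k + 4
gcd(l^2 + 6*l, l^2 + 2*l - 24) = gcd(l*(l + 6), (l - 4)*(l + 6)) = l + 6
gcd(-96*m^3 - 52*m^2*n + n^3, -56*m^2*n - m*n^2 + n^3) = 8*m - n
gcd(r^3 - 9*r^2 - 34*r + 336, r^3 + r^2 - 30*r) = r + 6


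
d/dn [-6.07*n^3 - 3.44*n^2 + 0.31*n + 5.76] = -18.21*n^2 - 6.88*n + 0.31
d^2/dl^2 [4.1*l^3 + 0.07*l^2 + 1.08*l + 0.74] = 24.6*l + 0.14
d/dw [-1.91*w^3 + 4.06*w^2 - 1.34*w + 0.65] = -5.73*w^2 + 8.12*w - 1.34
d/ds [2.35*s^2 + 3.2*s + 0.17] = 4.7*s + 3.2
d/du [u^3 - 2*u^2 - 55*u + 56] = 3*u^2 - 4*u - 55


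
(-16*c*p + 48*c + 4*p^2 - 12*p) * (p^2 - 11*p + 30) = -16*c*p^3 + 224*c*p^2 - 1008*c*p + 1440*c + 4*p^4 - 56*p^3 + 252*p^2 - 360*p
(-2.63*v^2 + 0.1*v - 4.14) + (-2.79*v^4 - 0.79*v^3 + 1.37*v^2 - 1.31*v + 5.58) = -2.79*v^4 - 0.79*v^3 - 1.26*v^2 - 1.21*v + 1.44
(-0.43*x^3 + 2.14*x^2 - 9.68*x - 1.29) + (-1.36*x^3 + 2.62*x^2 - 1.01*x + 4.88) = -1.79*x^3 + 4.76*x^2 - 10.69*x + 3.59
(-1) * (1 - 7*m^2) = 7*m^2 - 1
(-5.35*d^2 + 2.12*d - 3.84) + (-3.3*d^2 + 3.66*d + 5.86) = -8.65*d^2 + 5.78*d + 2.02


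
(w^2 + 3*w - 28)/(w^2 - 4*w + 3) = (w^2 + 3*w - 28)/(w^2 - 4*w + 3)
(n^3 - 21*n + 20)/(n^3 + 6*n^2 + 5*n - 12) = (n^2 + n - 20)/(n^2 + 7*n + 12)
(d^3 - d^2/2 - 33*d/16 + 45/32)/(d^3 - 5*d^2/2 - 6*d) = (d^2 - 2*d + 15/16)/(d*(d - 4))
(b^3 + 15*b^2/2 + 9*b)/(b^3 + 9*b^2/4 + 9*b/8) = 4*(b + 6)/(4*b + 3)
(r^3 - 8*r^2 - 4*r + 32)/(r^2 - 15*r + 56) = (r^2 - 4)/(r - 7)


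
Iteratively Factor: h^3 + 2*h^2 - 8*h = (h + 4)*(h^2 - 2*h) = h*(h + 4)*(h - 2)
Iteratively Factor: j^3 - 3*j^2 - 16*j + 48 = (j - 4)*(j^2 + j - 12) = (j - 4)*(j + 4)*(j - 3)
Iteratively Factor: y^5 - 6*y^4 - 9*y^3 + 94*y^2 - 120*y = (y - 2)*(y^4 - 4*y^3 - 17*y^2 + 60*y) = (y - 5)*(y - 2)*(y^3 + y^2 - 12*y) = (y - 5)*(y - 3)*(y - 2)*(y^2 + 4*y) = y*(y - 5)*(y - 3)*(y - 2)*(y + 4)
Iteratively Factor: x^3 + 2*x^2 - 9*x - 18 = (x - 3)*(x^2 + 5*x + 6) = (x - 3)*(x + 3)*(x + 2)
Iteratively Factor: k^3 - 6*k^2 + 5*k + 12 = (k - 4)*(k^2 - 2*k - 3) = (k - 4)*(k + 1)*(k - 3)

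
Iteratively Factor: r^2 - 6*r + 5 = (r - 5)*(r - 1)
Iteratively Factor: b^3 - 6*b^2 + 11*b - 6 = (b - 2)*(b^2 - 4*b + 3) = (b - 3)*(b - 2)*(b - 1)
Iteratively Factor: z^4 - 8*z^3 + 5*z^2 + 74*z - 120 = (z - 5)*(z^3 - 3*z^2 - 10*z + 24) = (z - 5)*(z - 4)*(z^2 + z - 6) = (z - 5)*(z - 4)*(z + 3)*(z - 2)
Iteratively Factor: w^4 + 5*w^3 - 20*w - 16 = (w + 1)*(w^3 + 4*w^2 - 4*w - 16) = (w - 2)*(w + 1)*(w^2 + 6*w + 8) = (w - 2)*(w + 1)*(w + 4)*(w + 2)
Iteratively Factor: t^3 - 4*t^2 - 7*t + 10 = (t + 2)*(t^2 - 6*t + 5) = (t - 1)*(t + 2)*(t - 5)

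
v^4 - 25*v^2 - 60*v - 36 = (v - 6)*(v + 1)*(v + 2)*(v + 3)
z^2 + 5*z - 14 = (z - 2)*(z + 7)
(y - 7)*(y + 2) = y^2 - 5*y - 14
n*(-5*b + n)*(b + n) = -5*b^2*n - 4*b*n^2 + n^3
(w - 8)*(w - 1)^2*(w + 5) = w^4 - 5*w^3 - 33*w^2 + 77*w - 40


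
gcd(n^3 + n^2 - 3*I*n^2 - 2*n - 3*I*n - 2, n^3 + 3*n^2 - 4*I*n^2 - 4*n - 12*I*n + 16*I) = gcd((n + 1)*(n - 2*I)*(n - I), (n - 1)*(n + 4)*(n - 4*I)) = 1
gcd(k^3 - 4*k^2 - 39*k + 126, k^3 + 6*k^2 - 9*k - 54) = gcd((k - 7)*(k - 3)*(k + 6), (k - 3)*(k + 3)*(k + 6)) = k^2 + 3*k - 18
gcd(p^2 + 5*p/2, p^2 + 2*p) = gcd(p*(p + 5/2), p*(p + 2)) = p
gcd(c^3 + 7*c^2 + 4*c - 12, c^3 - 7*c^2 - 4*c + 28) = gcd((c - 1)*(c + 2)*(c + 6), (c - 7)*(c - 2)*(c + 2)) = c + 2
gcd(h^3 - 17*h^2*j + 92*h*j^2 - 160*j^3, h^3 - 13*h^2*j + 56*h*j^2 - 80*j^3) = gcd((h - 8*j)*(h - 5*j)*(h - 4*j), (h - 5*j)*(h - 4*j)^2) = h^2 - 9*h*j + 20*j^2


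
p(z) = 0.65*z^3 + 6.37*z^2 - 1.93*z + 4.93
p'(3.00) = 53.84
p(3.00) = 74.02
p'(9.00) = 270.68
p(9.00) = 977.38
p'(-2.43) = -21.37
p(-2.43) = 37.91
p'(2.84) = 49.98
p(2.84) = 65.72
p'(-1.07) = -13.33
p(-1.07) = 13.49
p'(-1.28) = -15.04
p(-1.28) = 16.47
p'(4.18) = 85.39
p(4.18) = 155.63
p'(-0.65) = -9.39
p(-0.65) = 8.70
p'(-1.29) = -15.12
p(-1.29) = 16.62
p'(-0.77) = -10.58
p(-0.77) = 9.90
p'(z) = 1.95*z^2 + 12.74*z - 1.93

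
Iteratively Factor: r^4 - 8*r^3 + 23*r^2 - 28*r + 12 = (r - 3)*(r^3 - 5*r^2 + 8*r - 4) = (r - 3)*(r - 1)*(r^2 - 4*r + 4) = (r - 3)*(r - 2)*(r - 1)*(r - 2)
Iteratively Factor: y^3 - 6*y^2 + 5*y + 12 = (y - 4)*(y^2 - 2*y - 3) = (y - 4)*(y - 3)*(y + 1)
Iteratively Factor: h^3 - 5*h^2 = (h - 5)*(h^2) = h*(h - 5)*(h)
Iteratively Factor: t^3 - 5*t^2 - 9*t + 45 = (t - 3)*(t^2 - 2*t - 15) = (t - 3)*(t + 3)*(t - 5)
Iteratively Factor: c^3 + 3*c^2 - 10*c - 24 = (c + 4)*(c^2 - c - 6) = (c + 2)*(c + 4)*(c - 3)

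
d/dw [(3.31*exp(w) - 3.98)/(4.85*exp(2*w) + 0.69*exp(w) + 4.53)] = (-16.0535*exp(2*w) + 38.606*exp(w) + 17.7405)*exp(w)/(23.5225*exp(4*w) + 6.693*exp(3*w) + 44.4171*exp(2*w) + 6.2514*exp(w) + 20.5209)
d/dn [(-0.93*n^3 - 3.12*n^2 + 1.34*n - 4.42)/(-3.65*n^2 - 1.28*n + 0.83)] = (3.3945*n^4 + 2.3808*n^3 + 6.5689*n^2 - 37.4452*n - 4.5454)/(13.3225*n^4 + 9.344*n^3 - 4.4206*n^2 - 2.1248*n + 0.6889)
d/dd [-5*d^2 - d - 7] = -10*d - 1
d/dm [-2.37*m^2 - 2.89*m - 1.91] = -4.74*m - 2.89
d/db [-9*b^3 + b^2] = b*(2 - 27*b)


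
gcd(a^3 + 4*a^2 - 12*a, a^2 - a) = a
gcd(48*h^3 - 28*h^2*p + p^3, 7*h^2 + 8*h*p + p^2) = 1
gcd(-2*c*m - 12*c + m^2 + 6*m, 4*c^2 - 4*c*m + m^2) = 2*c - m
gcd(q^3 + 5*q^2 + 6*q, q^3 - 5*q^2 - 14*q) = q^2 + 2*q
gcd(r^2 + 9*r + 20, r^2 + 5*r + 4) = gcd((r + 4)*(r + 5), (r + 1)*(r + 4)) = r + 4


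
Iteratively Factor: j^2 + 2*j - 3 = (j + 3)*(j - 1)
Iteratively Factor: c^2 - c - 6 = (c + 2)*(c - 3)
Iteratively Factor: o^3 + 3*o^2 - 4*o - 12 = (o + 3)*(o^2 - 4) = (o - 2)*(o + 3)*(o + 2)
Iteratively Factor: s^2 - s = (s - 1)*(s)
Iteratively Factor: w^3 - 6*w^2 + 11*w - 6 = (w - 3)*(w^2 - 3*w + 2) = (w - 3)*(w - 1)*(w - 2)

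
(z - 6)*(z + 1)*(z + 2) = z^3 - 3*z^2 - 16*z - 12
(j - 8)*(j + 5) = j^2 - 3*j - 40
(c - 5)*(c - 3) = c^2 - 8*c + 15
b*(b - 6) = b^2 - 6*b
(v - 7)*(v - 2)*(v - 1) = v^3 - 10*v^2 + 23*v - 14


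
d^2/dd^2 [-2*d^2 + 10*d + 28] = -4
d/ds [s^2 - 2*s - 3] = 2*s - 2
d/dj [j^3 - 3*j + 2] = 3*j^2 - 3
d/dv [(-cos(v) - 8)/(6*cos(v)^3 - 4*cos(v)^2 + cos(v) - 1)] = (55*cos(v) - 70*cos(2*v) - 3*cos(3*v) - 79)*sin(v)/(6*cos(v)^3 - 4*cos(v)^2 + cos(v) - 1)^2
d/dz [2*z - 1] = 2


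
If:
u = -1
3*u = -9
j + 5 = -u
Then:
No Solution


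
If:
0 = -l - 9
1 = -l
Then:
No Solution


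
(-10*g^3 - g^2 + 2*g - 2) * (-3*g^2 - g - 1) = 30*g^5 + 13*g^4 + 5*g^3 + 5*g^2 + 2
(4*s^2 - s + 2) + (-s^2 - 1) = 3*s^2 - s + 1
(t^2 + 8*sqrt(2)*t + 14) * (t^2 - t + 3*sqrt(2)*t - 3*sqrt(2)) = t^4 - t^3 + 11*sqrt(2)*t^3 - 11*sqrt(2)*t^2 + 62*t^2 - 62*t + 42*sqrt(2)*t - 42*sqrt(2)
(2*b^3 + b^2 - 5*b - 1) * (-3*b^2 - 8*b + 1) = -6*b^5 - 19*b^4 + 9*b^3 + 44*b^2 + 3*b - 1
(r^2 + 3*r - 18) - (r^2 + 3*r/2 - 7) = 3*r/2 - 11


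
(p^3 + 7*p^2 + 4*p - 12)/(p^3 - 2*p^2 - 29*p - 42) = (p^2 + 5*p - 6)/(p^2 - 4*p - 21)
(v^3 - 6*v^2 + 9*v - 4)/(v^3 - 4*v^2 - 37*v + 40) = (v^2 - 5*v + 4)/(v^2 - 3*v - 40)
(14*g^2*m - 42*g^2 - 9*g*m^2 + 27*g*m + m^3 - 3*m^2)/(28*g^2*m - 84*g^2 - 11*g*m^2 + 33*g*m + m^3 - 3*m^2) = (2*g - m)/(4*g - m)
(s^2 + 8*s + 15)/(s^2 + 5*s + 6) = (s + 5)/(s + 2)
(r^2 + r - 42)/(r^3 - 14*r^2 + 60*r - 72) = (r + 7)/(r^2 - 8*r + 12)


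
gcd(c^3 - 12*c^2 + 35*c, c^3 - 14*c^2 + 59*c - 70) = c^2 - 12*c + 35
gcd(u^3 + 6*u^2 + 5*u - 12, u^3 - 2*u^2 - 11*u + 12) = u^2 + 2*u - 3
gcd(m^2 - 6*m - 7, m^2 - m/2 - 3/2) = m + 1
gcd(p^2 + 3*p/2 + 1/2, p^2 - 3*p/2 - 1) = p + 1/2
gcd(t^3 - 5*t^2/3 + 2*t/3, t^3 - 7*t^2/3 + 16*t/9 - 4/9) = t^2 - 5*t/3 + 2/3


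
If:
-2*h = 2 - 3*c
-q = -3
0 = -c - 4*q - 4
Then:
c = -16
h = -25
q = 3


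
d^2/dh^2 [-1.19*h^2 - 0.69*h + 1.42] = -2.38000000000000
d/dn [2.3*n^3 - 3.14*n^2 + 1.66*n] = 6.9*n^2 - 6.28*n + 1.66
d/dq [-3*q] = -3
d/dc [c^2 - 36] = 2*c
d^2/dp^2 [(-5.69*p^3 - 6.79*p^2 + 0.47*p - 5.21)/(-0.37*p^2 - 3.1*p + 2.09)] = (-8.88178419700125e-16*p^5 + 2.8421709430404e-14*p^4 + 102.457008*p^3 - 185.409324*p^2 + 182.801448*p + 161.422524)/(0.050653*p^6 + 1.27317*p^5 + 9.808737*p^4 + 15.40762*p^3 - 55.406109*p^2 + 40.62333*p - 9.129329)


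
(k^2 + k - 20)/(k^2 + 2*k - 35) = (k^2 + k - 20)/(k^2 + 2*k - 35)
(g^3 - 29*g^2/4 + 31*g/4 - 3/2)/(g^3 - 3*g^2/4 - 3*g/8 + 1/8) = 2*(g - 6)/(2*g + 1)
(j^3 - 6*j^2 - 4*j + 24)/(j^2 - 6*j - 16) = (j^2 - 8*j + 12)/(j - 8)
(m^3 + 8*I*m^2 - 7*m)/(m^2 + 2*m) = (m^2 + 8*I*m - 7)/(m + 2)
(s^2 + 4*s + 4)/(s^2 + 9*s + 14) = (s + 2)/(s + 7)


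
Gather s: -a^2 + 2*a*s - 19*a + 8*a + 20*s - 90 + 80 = -a^2 - 11*a + s*(2*a + 20) - 10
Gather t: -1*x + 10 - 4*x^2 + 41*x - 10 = -4*x^2 + 40*x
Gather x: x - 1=x - 1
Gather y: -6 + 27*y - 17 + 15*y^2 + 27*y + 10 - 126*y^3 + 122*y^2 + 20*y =-126*y^3 + 137*y^2 + 74*y - 13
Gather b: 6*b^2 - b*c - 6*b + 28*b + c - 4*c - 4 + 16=6*b^2 + b*(22 - c) - 3*c + 12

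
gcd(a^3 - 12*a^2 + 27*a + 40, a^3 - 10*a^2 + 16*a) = a - 8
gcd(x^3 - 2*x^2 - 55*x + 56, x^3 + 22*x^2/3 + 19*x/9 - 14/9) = x + 7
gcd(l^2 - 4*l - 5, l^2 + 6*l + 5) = l + 1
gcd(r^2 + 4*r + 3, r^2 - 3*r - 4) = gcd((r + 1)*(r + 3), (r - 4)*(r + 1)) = r + 1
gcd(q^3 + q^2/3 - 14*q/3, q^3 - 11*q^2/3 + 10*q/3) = q^2 - 2*q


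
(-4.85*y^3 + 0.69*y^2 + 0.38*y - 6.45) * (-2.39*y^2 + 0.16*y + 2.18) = 11.5915*y^5 - 2.4251*y^4 - 11.3708*y^3 + 16.9805*y^2 - 0.2036*y - 14.061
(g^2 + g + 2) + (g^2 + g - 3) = 2*g^2 + 2*g - 1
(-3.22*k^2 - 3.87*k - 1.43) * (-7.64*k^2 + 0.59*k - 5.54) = 24.6008*k^4 + 27.667*k^3 + 26.4807*k^2 + 20.5961*k + 7.9222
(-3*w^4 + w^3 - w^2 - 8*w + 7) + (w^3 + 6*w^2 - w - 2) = -3*w^4 + 2*w^3 + 5*w^2 - 9*w + 5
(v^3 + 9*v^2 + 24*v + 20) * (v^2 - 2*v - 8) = v^5 + 7*v^4 - 2*v^3 - 100*v^2 - 232*v - 160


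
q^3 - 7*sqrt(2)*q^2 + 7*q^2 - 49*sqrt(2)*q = q*(q + 7)*(q - 7*sqrt(2))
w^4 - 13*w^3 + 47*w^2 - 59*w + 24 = (w - 8)*(w - 3)*(w - 1)^2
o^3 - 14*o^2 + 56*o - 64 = (o - 8)*(o - 4)*(o - 2)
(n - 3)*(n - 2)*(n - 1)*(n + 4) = n^4 - 2*n^3 - 13*n^2 + 38*n - 24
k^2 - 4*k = k*(k - 4)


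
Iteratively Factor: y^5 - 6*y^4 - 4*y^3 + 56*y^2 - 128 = (y + 2)*(y^4 - 8*y^3 + 12*y^2 + 32*y - 64) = (y - 4)*(y + 2)*(y^3 - 4*y^2 - 4*y + 16) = (y - 4)*(y - 2)*(y + 2)*(y^2 - 2*y - 8) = (y - 4)*(y - 2)*(y + 2)^2*(y - 4)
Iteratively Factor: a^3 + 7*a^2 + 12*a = (a + 3)*(a^2 + 4*a) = (a + 3)*(a + 4)*(a)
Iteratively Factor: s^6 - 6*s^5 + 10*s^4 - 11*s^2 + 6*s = (s - 1)*(s^5 - 5*s^4 + 5*s^3 + 5*s^2 - 6*s) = (s - 1)^2*(s^4 - 4*s^3 + s^2 + 6*s) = s*(s - 1)^2*(s^3 - 4*s^2 + s + 6) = s*(s - 1)^2*(s + 1)*(s^2 - 5*s + 6) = s*(s - 2)*(s - 1)^2*(s + 1)*(s - 3)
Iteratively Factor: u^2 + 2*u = (u + 2)*(u)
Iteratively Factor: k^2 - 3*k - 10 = (k - 5)*(k + 2)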